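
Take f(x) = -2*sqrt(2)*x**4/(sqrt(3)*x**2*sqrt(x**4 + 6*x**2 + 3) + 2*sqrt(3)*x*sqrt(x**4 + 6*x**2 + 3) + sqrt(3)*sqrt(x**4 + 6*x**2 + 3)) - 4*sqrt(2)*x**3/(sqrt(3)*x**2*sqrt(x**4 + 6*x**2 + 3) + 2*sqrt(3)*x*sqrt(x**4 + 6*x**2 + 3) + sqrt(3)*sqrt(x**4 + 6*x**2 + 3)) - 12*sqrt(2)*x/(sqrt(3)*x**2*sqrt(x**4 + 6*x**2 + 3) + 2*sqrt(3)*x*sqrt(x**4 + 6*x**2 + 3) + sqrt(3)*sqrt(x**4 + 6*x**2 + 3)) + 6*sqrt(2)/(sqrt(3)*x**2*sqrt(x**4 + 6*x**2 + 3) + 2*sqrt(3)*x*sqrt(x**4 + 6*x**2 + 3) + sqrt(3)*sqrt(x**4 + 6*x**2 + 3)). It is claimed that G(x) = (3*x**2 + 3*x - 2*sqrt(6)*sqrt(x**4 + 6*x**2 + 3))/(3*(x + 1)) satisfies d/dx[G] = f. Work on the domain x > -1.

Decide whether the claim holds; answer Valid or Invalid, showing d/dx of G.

Invalid: d/dx[G] - f = 1, which is not 0.

d/dx[G] = (-2*sqrt(6)*x**4 - 4*sqrt(6)*x**3 + 3*x**2*sqrt(x**4 + 6*x**2 + 3) + 6*x*sqrt(x**4 + 6*x**2 + 3) - 12*sqrt(6)*x + 3*sqrt(x**4 + 6*x**2 + 3) + 6*sqrt(6))/(3*x**2*sqrt(x**4 + 6*x**2 + 3) + 6*x*sqrt(x**4 + 6*x**2 + 3) + 3*sqrt(x**4 + 6*x**2 + 3))
d/dx[G] - f(x) = 1 != 0.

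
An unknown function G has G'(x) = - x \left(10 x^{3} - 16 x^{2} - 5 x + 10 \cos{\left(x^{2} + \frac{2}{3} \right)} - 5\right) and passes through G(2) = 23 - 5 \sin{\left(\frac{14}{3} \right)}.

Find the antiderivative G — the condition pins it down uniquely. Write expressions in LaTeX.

For G(x) to be correct, d/dx[G] must agree with the stated G'(x) identically.
A general antiderivative is - 2 x^{5} + 4 x^{4} + \frac{5 x^{3}}{3} + \frac{5 x^{2}}{2} - 5 \sin{\left(x^{2} + \frac{2}{3} \right)} + \frac{2}{3} + C.
The condition gives C = 23 - 5 \sin{\left(\frac{14}{3} \right)} - (24 - 5 \sin{\left(\frac{14}{3} \right)}) = -1.
So G(x) = - 2 x^{5} + 4 x^{4} + \frac{5 x^{3}}{3} + \frac{5 x^{2}}{2} - 5 \sin{\left(x^{2} + \frac{2}{3} \right)} - \frac{1}{3}.
Check: d/dx[- 2 x^{5} + 4 x^{4} + \frac{5 x^{3}}{3} + \frac{5 x^{2}}{2} - 5 \sin{\left(x^{2} + \frac{2}{3} \right)} - \frac{1}{3}] = - 10 x^{4} + 16 x^{3} + 5 x^{2} - 10 x \cos{\left(x^{2} + \frac{2}{3} \right)} + 5 x, which equals G'(x).

G(x) = - 2 x^{5} + 4 x^{4} + \frac{5 x^{3}}{3} + \frac{5 x^{2}}{2} - 5 \sin{\left(x^{2} + \frac{2}{3} \right)} - \frac{1}{3}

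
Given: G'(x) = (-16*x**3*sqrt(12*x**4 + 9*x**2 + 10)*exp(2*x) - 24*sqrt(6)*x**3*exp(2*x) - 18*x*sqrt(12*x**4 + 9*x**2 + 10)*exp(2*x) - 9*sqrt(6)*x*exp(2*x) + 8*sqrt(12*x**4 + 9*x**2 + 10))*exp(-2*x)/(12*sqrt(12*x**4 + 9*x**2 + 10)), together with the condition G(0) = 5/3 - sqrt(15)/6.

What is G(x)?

G(x) = -x**4/3 - 3*x**2/4 - sqrt(2*x**4 + 3*x**2/2 + 5/3)/2 + 2 - exp(-2*x)/3

For G(x) to be correct, d/dx[G] must agree with the stated G'(x) identically.
A general antiderivative is -x**4/3 - 3*x**2/4 - sqrt(2*x**4 + 3*x**2/2 + 5/3)/2 - exp(-2*x)/3 + C.
The condition gives C = 5/3 - sqrt(15)/6 - (-sqrt(15)/6 - 1/3) = 2.
So G(x) = -x**4/3 - 3*x**2/4 - sqrt(2*x**4 + 3*x**2/2 + 5/3)/2 + 2 - exp(-2*x)/3.
Check: d/dx[-x**4/3 - 3*x**2/4 - sqrt(2*x**4 + 3*x**2/2 + 5/3)/2 + 2 - exp(-2*x)/3] = (-16*x**3*sqrt(12*x**4 + 9*x**2 + 10)*exp(2*x) - 24*sqrt(6)*x**3*exp(2*x) - 18*x*sqrt(12*x**4 + 9*x**2 + 10)*exp(2*x) - 9*sqrt(6)*x*exp(2*x) + 8*sqrt(12*x**4 + 9*x**2 + 10))*exp(-2*x)/(12*sqrt(12*x**4 + 9*x**2 + 10)) = G'(x).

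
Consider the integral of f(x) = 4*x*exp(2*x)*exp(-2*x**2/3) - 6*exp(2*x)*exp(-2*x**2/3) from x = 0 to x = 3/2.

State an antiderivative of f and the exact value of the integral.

Antiderivative: F(x) = -3*exp(-2*x**2/3 + 2*x); value = 3 - 3*exp(3/2)

f matches the chain-rule pattern g'(h)*h' with inner function h(x) = -2*x**2/3 + 2*x; substituting u = h(x) collapses the integral.
F(x) = -3*exp(-2*x**2/3 + 2*x) is an antiderivative of f.
Check: d/dx[-3*exp(-2*x**2/3 + 2*x)] = 4*x*exp(2*x)*exp(-2*x**2/3) - 6*exp(2*x)*exp(-2*x**2/3) = f(x).
F(3/2) = -3*exp(3/2); F(0) = -3.
Integral = F(3/2) - F(0) = 3 - 3*exp(3/2).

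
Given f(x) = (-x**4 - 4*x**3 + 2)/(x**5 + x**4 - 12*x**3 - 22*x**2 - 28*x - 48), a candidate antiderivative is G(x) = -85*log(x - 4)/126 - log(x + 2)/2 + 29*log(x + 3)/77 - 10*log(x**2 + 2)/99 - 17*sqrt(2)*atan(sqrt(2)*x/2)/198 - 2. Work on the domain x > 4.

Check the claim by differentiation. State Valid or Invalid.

d/dx[G] = (-x**4 - 4*x**3 + 2)/(x**5 + x**4 - 12*x**3 - 22*x**2 - 28*x - 48)
This equals f(x) exactly, so the claim holds.

Valid - the claim checks out under differentiation.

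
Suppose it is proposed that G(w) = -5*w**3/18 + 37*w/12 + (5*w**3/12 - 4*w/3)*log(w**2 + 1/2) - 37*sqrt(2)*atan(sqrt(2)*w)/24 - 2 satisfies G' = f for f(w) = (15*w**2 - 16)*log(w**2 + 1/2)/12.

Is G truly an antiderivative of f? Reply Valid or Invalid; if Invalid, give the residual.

Valid - differentiating G returns exactly f.

d/dw[G] = 5*w**2*log(w**2 + 1/2)/4 - 4*log(w**2 + 1/2)/3
This equals f(w) exactly, so the claim holds.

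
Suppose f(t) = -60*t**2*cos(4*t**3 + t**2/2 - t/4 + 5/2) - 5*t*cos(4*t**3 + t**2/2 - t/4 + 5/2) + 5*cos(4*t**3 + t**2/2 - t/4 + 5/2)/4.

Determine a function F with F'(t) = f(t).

An antiderivative is F(t) = -5*sin(4*t**3 + t**2/2 - t/4 + 5/2).

f matches the chain-rule pattern g'(h)*h' with inner function h(t) = 4*t**3 + t**2/2 - t/4 + 5/2; substituting u = h(t) collapses the integral.
Check: d/dt[-5*sin(4*t**3 + t**2/2 - t/4 + 5/2)] = -60*t**2*cos(4*t**3 + t**2/2 - t/4 + 5/2) - 5*t*cos(4*t**3 + t**2/2 - t/4 + 5/2) + 5*cos(4*t**3 + t**2/2 - t/4 + 5/2)/4 = f(t).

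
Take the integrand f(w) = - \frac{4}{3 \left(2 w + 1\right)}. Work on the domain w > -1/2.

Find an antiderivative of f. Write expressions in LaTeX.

Check any antiderivative F(w) by computing F'(w) and comparing it with f(w).
Check: d/dw[- \frac{2 \log{\left(2 w + 1 \right)}}{3}] = - \frac{4}{6 w + 3}, which equals f(w).

An antiderivative is F(w) = - \frac{2 \log{\left(2 w + 1 \right)}}{3}.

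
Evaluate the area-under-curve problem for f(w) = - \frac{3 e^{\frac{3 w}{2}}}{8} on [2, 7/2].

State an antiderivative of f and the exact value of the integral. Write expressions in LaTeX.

Antiderivative: F(w) = - \frac{e^{\frac{3 w}{2}}}{4}; value = - \frac{e^{\frac{21}{4}}}{4} + \frac{e^{3}}{4}

Any candidate F(w) must reproduce f(w) exactly when differentiated.
F(w) = - \frac{e^{\frac{3 w}{2}}}{4} is an antiderivative of f.
Check: d/dw[- \frac{e^{\frac{3 w}{2}}}{4}] = - \frac{3 e^{\frac{3 w}{2}}}{8} = f(w).
F(7/2) = - \frac{e^{\frac{21}{4}}}{4}; F(2) = - \frac{e^{3}}{4}.
Integral = F(7/2) - F(2) = - \frac{e^{\frac{21}{4}}}{4} + \frac{e^{3}}{4}.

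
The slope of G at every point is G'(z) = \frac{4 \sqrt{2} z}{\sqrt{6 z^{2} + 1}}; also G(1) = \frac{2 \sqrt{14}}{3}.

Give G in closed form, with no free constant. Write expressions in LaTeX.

G(z) = \frac{4 \sqrt{3 z^{2} + \frac{1}{2}}}{3}

The substitution u = 3 z^{2} + \frac{1}{2} works: G'(z) is exactly (dG/du)*(du/dz) for that inner function.
A general antiderivative is \frac{4 \sqrt{3 z^{2} + \frac{1}{2}}}{3} + C.
The condition gives C = \frac{2 \sqrt{14}}{3} - (\frac{2 \sqrt{14}}{3}) = 0.
So G(z) = \frac{4 \sqrt{3 z^{2} + \frac{1}{2}}}{3}.
Check: d/dz[\frac{4 \sqrt{3 z^{2} + \frac{1}{2}}}{3}] = \frac{4 \sqrt{2} z}{\sqrt{6 z^{2} + 1}} = G'(z).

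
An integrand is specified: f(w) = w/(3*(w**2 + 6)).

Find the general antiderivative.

f matches the chain-rule pattern g'(h)*h' with inner function h(w) = w**2 + 6; substituting u = h(w) collapses the integral.
Check: d/dw[log(w**2 + 6)/6] = w/(3*w**2 + 18), which equals f(w).

F(w) = log(w**2 + 6)/6 + C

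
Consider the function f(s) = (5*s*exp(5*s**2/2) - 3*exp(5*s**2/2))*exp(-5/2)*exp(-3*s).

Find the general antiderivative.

F(s) = exp(5*s**2/2 - 3*s - 5/2) + C

The substitution u = 5*s**2/2 - 3*s - 5/2 works: f is exactly (dF/du)*(du/ds) for that inner function.
Check: d/ds[exp(5*s**2/2 - 3*s - 5/2)] = (5*s - 3)*exp(-5/2)*exp(-3*s)*exp(5*s**2/2), which equals f(s).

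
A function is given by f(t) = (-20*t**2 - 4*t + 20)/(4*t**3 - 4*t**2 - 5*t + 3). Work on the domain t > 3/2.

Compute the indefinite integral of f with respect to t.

F(t) = -31*log(t - 3/2)/10 - 13*log(t - 1/2)/6 + 4*log(t + 1)/15 + C

The denominator factors as (t + 1)*(2*t - 3)*(2*t - 1); partial fractions split f into directly integrable pieces: -13/(3*(2*t - 1)) - 31/(5*(2*t - 3)) + 4/(15*(t + 1)).
Check: d/dt[-31*log(t - 3/2)/10 - 13*log(t - 1/2)/6 + 4*log(t + 1)/15] = (-20*t**2 - 4*t + 20)/(4*t**3 - 4*t**2 - 5*t + 3) = f(t).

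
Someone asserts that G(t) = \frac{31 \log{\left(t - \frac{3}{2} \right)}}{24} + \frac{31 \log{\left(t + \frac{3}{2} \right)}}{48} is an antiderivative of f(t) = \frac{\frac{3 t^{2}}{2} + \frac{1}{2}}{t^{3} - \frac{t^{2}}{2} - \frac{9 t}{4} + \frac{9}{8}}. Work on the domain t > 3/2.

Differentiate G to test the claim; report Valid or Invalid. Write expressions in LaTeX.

d/dt[G] = \frac{62 t + 31}{32 t^{2} - 72}
d/dt[G] - f(t) = \frac{7}{16 t - 8} != 0.

Invalid: d/dt[G] - f = \frac{7}{16 t - 8}, which is not 0.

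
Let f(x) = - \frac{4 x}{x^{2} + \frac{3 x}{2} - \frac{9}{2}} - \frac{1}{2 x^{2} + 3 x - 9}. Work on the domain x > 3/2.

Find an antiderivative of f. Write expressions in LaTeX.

The denominator factors as \left(x + 3\right) \left(2 x - 3\right); partial fractions split f into directly integrable pieces: - \frac{26}{9 \left(2 x - 3\right)} - \frac{23}{9 \left(x + 3\right)}.
Check: d/dx[\frac{- 13 \log{\left(x - \frac{3}{2} \right)} - 23 \log{\left(x + 3 \right)}}{9}] = \frac{- 8 x - 1}{2 x^{2} + 3 x - 9}, which equals f(x).

An antiderivative is F(x) = \frac{- 13 \log{\left(x - \frac{3}{2} \right)} - 23 \log{\left(x + 3 \right)}}{9}.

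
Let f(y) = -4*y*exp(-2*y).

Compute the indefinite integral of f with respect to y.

F(y) = (2*y + 1)*exp(-2*y) + C

Recognize the product-rule pattern: f = u'v + uv' with u = 2*y + 1, v = exp(-2*y), so integration by parts undoes it.
Check: d/dy[(2*y + 1)*exp(-2*y)] = -4*y*exp(-2*y) = f(y).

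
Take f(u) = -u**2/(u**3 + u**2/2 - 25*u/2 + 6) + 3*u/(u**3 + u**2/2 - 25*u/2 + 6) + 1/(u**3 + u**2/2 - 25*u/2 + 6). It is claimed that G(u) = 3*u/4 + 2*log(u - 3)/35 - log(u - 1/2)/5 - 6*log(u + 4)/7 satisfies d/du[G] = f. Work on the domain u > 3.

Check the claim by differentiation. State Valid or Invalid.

d/du[G] = (6*u**3 - 5*u**2 - 51*u + 44)/(8*u**3 + 4*u**2 - 100*u + 48)
d/du[G] - f(u) = 3/4 != 0.

Invalid: d/du[G] - f = 3/4, which is not 0.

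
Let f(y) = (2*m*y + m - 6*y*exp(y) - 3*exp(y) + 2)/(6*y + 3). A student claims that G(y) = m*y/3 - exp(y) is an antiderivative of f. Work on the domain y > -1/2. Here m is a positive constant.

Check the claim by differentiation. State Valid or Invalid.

Invalid: d/dy[G] - f = -2/(6*y + 3), which is not 0.

d/dy[G] = m/3 - exp(y)
d/dy[G] - f(y) = -2/(6*y + 3) != 0.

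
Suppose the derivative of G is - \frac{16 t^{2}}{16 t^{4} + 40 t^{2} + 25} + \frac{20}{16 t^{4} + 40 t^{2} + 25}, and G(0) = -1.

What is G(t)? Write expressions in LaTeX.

G(t) = \frac{2 t}{2 t^{2} + \frac{5}{2}} - 1

G'(t) has the shape u'v + uv' for u = 2 t and v = \frac{1}{2 t^{2} + \frac{5}{2}} — it is the derivative of the product u*v.
A general antiderivative is \frac{2 t}{2 t^{2} + \frac{5}{2}} + C.
The condition gives C = -1 - (0) = -1.
So G(t) = \frac{2 t}{2 t^{2} + \frac{5}{2}} - 1.
Check: d/dt[\frac{2 t}{2 t^{2} + \frac{5}{2}} - 1] = \frac{20 - 16 t^{2}}{16 t^{4} + 40 t^{2} + 25}, which equals G'(t).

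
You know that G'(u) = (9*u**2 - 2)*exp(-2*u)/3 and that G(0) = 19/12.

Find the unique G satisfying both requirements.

Recognize the product-rule pattern: G'(u) = v'r + vr' with v = -3*u**2/2 - 3*u/2 - 5/12, r = exp(-2*u), so integration by parts undoes it.
A general antiderivative is (-18*u**2 - 18*u - 5)*exp(-2*u)/12 + C.
The condition gives C = 19/12 - (-5/12) = 2.
So G(u) = (-18*u**2 - 18*u + 24*exp(2*u) - 5)*exp(-2*u)/12.
Check: d/du[(-18*u**2 - 18*u + 24*exp(2*u) - 5)*exp(-2*u)/12] = (9*u**2 - 2)*exp(-2*u)/3 = G'(u).

G(u) = (-18*u**2 - 18*u + 24*exp(2*u) - 5)*exp(-2*u)/12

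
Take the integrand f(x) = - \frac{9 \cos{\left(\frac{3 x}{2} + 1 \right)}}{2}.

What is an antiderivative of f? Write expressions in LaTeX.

A candidate is checked by its d/dx: the result must match f(x).
Check: d/dx[- 3 \sin{\left(\frac{3 x}{2} + 1 \right)}] = - \frac{9 \cos{\left(\frac{3 x}{2} + 1 \right)}}{2} = f(x).

An antiderivative is F(x) = - 3 \sin{\left(\frac{3 x}{2} + 1 \right)}.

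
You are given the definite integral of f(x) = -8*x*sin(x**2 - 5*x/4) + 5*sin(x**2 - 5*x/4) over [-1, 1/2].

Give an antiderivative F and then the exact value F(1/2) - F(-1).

Antiderivative: F(x) = 4*cos(x**2 - 5*x/4); value = -4*cos(9/4) + 4*cos(3/8)

The substitution u = x**2 - 5*x/4 works: f is exactly (dF/du)*(du/dx) for that inner function.
F(x) = 4*cos(x**2 - 5*x/4) is an antiderivative of f.
Check: d/dx[4*cos(x**2 - 5*x/4)] = -8*x*sin(x**2 - 5*x/4) + 5*sin(x**2 - 5*x/4) = f(x).
F(1/2) = 4*cos(3/8); F(-1) = 4*cos(9/4).
Integral = F(1/2) - F(-1) = -4*cos(9/4) + 4*cos(3/8).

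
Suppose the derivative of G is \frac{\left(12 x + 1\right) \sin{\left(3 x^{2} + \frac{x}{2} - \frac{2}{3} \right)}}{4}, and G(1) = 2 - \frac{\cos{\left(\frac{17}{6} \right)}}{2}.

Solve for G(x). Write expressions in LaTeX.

The substitution u = 3 x^{2} + \frac{x}{2} - \frac{2}{3} works: G'(x) is exactly (dG/du)*(du/dx) for that inner function.
A general antiderivative is - \frac{\cos{\left(3 x^{2} + \frac{x}{2} - \frac{2}{3} \right)}}{2} + C.
The condition gives C = 2 - \frac{\cos{\left(\frac{17}{6} \right)}}{2} - (- \frac{\cos{\left(\frac{17}{6} \right)}}{2}) = 2.
So G(x) = \frac{4 - \cos{\left(3 x^{2} + \frac{x}{2} - \frac{2}{3} \right)}}{2}.
Check: d/dx[\frac{4 - \cos{\left(3 x^{2} + \frac{x}{2} - \frac{2}{3} \right)}}{2}] = 3 x \sin{\left(3 x^{2} + \frac{x}{2} - \frac{2}{3} \right)} + \frac{\sin{\left(3 x^{2} + \frac{x}{2} - \frac{2}{3} \right)}}{4}, which equals G'(x).

G(x) = \frac{4 - \cos{\left(3 x^{2} + \frac{x}{2} - \frac{2}{3} \right)}}{2}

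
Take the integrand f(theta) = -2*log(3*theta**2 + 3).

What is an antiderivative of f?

An antiderivative is F(theta) = -2*theta*log(3*theta**2 + 3) + 4*theta - 4*atan(theta).

Whatever form F(theta) takes, F'(theta) = f(theta) is non-negotiable.
Check: d/dtheta[-2*theta*log(3*theta**2 + 3) + 4*theta - 4*atan(theta)] = -2*log(theta**2 + 1) - 2*log(3), which equals f(theta).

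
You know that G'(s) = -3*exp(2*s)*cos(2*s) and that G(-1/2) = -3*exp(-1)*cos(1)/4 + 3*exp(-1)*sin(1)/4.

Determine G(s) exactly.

G(s) = -3*exp(2*s)*sin(2*s)/4 - 3*exp(2*s)*cos(2*s)/4

Differentiate the proposed G(s) back; it has to land on the given G'(s).
A general antiderivative is -3*exp(2*s)*sin(2*s)/4 - 3*exp(2*s)*cos(2*s)/4 + C.
The condition gives C = -3*exp(-1)*cos(1)/4 + 3*exp(-1)*sin(1)/4 - (-3*exp(-1)*cos(1)/4 + 3*exp(-1)*sin(1)/4) = 0.
So G(s) = -3*exp(2*s)*sin(2*s)/4 - 3*exp(2*s)*cos(2*s)/4.
Check: d/ds[-3*exp(2*s)*sin(2*s)/4 - 3*exp(2*s)*cos(2*s)/4] = -3*exp(2*s)*cos(2*s) = G'(s).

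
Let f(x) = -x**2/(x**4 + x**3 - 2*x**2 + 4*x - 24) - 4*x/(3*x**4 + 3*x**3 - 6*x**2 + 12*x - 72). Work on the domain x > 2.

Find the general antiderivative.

F(x) = (-26*log(x - 2) + 12*log(x + 3) + 7*log(x**2 + 4) - 34*atan(x/2))/156 + C

The denominator factors as 3*(x - 2)*(x + 3)*(x**2 + 4); partial fractions split f into directly integrable pieces: (7*x - 34)/(78*(x**2 + 4)) + 1/(13*(x + 3)) - 1/(6*(x - 2)).
Check: d/dx[(-26*log(x - 2) + 12*log(x + 3) + 7*log(x**2 + 4) - 34*atan(x/2))/156] = (-3*x**2 - 4*x)/(3*x**4 + 3*x**3 - 6*x**2 + 12*x - 72), which equals f(x).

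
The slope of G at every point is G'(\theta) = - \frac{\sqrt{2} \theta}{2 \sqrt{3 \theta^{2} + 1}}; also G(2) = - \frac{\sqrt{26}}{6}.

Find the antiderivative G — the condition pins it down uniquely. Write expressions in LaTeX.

G'(\theta) matches the chain-rule pattern g'(h)*h' with inner function h(\theta) = \frac{3 \theta^{2}}{2} + \frac{1}{2}; substituting u = h(\theta) collapses the integral.
A general antiderivative is - \frac{\sqrt{\frac{3 \theta^{2}}{2} + \frac{1}{2}}}{3} + C.
The condition gives C = - \frac{\sqrt{26}}{6} - (- \frac{\sqrt{26}}{6}) = 0.
So G(\theta) = - \frac{\sqrt{\frac{3 \theta^{2}}{2} + \frac{1}{2}}}{3}.
Check: d/d\theta[- \frac{\sqrt{\frac{3 \theta^{2}}{2} + \frac{1}{2}}}{3}] = - \frac{\sqrt{2} \theta}{2 \sqrt{3 \theta^{2} + 1}} = G'(\theta).

G(\theta) = - \frac{\sqrt{\frac{3 \theta^{2}}{2} + \frac{1}{2}}}{3}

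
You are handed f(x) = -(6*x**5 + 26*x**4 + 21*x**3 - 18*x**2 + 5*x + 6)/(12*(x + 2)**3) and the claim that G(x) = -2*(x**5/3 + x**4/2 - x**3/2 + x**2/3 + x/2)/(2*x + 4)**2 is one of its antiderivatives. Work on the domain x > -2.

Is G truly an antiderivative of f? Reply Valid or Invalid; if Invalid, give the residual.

d/dx[G] = (-6*x**5 - 26*x**4 - 21*x**3 + 18*x**2 - 5*x - 6)/(12*x**3 + 72*x**2 + 144*x + 96)
This equals f(x) exactly, so the claim holds.

Valid. The derivative of G reproduces f.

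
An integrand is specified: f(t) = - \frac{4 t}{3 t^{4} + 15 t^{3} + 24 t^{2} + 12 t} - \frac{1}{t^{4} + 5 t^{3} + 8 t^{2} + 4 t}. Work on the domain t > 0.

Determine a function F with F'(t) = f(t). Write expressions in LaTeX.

Factor the denominator (3 t \left(t + 1\right) \left(t + 2\right)^{2}) and decompose: f = \frac{7}{12 \left(t + 2\right)} + \frac{5}{6 \left(t + 2\right)^{2}} - \frac{1}{3 \left(t + 1\right)} - \frac{1}{4 t}; each piece integrates to a log, atan, or power term.
Check: d/dt[\frac{- 3 \left(t + 2\right) \log{\left(t \right)} - 4 \left(t + 2\right) \log{\left(t + 1 \right)} + 7 \left(t + 2\right) \log{\left(t + 2 \right)} - 10}{12 \left(t + 2\right)}] = \frac{- 4 t - 3}{3 t^{4} + 15 t^{3} + 24 t^{2} + 12 t}, which equals f(t).

An antiderivative is F(t) = \frac{- 3 \left(t + 2\right) \log{\left(t \right)} - 4 \left(t + 2\right) \log{\left(t + 1 \right)} + 7 \left(t + 2\right) \log{\left(t + 2 \right)} - 10}{12 \left(t + 2\right)}.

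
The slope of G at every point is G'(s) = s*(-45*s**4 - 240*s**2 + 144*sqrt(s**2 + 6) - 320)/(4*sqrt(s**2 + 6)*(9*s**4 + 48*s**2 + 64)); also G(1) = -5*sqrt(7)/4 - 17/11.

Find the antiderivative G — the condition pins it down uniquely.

Whatever form G(s) takes, its d/ds must return the stated G'(s).
A general antiderivative is -5*sqrt(s**2 + 6)/4 - 1/(s**2/2 + 4/3) + C.
The condition gives C = -5*sqrt(7)/4 - 17/11 - (-5*sqrt(7)/4 - 6/11) = -1.
So G(s) = (-15*s**2*sqrt(s**2 + 6) - 12*s**2 - 40*sqrt(s**2 + 6) - 56)/(12*s**2 + 32).
Check: d/ds[(-15*s**2*sqrt(s**2 + 6) - 12*s**2 - 40*sqrt(s**2 + 6) - 56)/(12*s**2 + 32)] = (-45*s**5 - 240*s**3 + 144*s*sqrt(s**2 + 6) - 320*s)/(36*s**4*sqrt(s**2 + 6) + 192*s**2*sqrt(s**2 + 6) + 256*sqrt(s**2 + 6)), which equals G'(s).

G(s) = (-15*s**2*sqrt(s**2 + 6) - 12*s**2 - 40*sqrt(s**2 + 6) - 56)/(12*s**2 + 32)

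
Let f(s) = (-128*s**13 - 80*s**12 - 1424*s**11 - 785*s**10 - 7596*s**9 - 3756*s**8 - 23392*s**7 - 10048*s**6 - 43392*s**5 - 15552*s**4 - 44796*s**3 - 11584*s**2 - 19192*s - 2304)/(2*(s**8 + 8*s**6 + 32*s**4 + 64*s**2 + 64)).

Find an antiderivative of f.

Check any antiderivative F(s) by computing F'(s) and comparing it with f(s).
Check: d/ds[-(64*s**10 + 48*s**9 + 556*s**8 + 337*s**7 + 2162*s**6 + 1072*s**5 + 4416*s**4 + 1592*s**3 + 4464*s**2 + 864*s + 1731)/(6*(s**4 + 4*s**2 + 8))] = (-128*s**13 - 80*s**12 - 1424*s**11 - 785*s**10 - 7596*s**9 - 3756*s**8 - 23392*s**7 - 10048*s**6 - 43392*s**5 - 15552*s**4 - 44796*s**3 - 11584*s**2 - 19192*s - 2304)/(2*s**8 + 16*s**6 + 64*s**4 + 128*s**2 + 128), which equals f(s).

An antiderivative is F(s) = -(64*s**10 + 48*s**9 + 556*s**8 + 337*s**7 + 2162*s**6 + 1072*s**5 + 4416*s**4 + 1592*s**3 + 4464*s**2 + 864*s + 1731)/(6*(s**4 + 4*s**2 + 8)).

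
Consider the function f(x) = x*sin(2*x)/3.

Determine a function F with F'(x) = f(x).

An antiderivative F(x) passes only if d/dx[F] lands on f(x) exactly.
Check: d/dx[(-2*x*cos(2*x) + sin(2*x))/12] = x*sin(2*x)/3 = f(x).

An antiderivative is F(x) = (-2*x*cos(2*x) + sin(2*x))/12.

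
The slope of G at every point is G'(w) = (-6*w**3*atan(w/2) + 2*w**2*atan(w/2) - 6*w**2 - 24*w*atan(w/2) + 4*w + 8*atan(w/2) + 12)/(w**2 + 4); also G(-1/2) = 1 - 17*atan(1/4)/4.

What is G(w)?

G(w) = (-3*w**2 + 2*w + 6)*atan(w/2) + 1

Recognize the product-rule pattern: G'(w) = u'v + uv' with u = -3*w**2 + 2*w + 6, v = atan(w/2), so integration by parts undoes it.
A general antiderivative is 3*(-w**2 + 2*w/3 + 2)*atan(w/2) + C.
The condition gives C = 1 - 17*atan(1/4)/4 - (-17*atan(1/4)/4) = 1.
So G(w) = (-3*w**2 + 2*w + 6)*atan(w/2) + 1.
Check: d/dw[(-3*w**2 + 2*w + 6)*atan(w/2) + 1] = (-6*w**3*atan(w/2) + 2*w**2*atan(w/2) - 6*w**2 - 24*w*atan(w/2) + 4*w + 8*atan(w/2) + 12)/(w**2 + 4) = G'(w).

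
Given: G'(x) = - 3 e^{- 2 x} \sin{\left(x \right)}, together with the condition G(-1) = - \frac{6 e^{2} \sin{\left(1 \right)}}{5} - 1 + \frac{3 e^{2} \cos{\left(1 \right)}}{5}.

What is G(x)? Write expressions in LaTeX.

G(x) = -1 + \frac{6 e^{- 2 x} \sin{\left(x \right)}}{5} + \frac{3 e^{- 2 x} \cos{\left(x \right)}}{5}

Since d/dx undoes antidifferentiation here, G(x) must give back the stated G'(x).
A general antiderivative is \frac{6 e^{- 2 x} \sin{\left(x \right)}}{5} + \frac{3 e^{- 2 x} \cos{\left(x \right)}}{5} + C.
The condition gives C = - \frac{6 e^{2} \sin{\left(1 \right)}}{5} - 1 + \frac{3 e^{2} \cos{\left(1 \right)}}{5} - (- \frac{6 e^{2} \sin{\left(1 \right)}}{5} + \frac{3 e^{2} \cos{\left(1 \right)}}{5}) = -1.
So G(x) = -1 + \frac{6 e^{- 2 x} \sin{\left(x \right)}}{5} + \frac{3 e^{- 2 x} \cos{\left(x \right)}}{5}.
Check: d/dx[-1 + \frac{6 e^{- 2 x} \sin{\left(x \right)}}{5} + \frac{3 e^{- 2 x} \cos{\left(x \right)}}{5}] = - 3 e^{- 2 x} \sin{\left(x \right)} = G'(x).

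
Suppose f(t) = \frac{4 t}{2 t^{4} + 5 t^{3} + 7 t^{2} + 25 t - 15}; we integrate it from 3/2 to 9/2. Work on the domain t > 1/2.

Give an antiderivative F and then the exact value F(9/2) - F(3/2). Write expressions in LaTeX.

Antiderivative: F(t) = \frac{8 \log{\left(t - \frac{1}{2} \right)} + 18 \log{\left(t + 3 \right)} - 13 \log{\left(t^{2} + 5 \right)} + 10 \sqrt{5} \operatorname{atan}{\left(\frac{\sqrt{5} t}{5} \right)}}{147}; value = - \frac{13 \log{\left(\frac{101}{4} \right)}}{147} - \frac{6 \log{\left(\frac{9}{2} \right)}}{49} - \frac{10 \sqrt{5} \operatorname{atan}{\left(\frac{3 \sqrt{5}}{10} \right)}}{147} + \frac{8 \log{\left(4 \right)}}{147} + \frac{10 \sqrt{5} \operatorname{atan}{\left(\frac{9 \sqrt{5}}{10} \right)}}{147} + \frac{13 \log{\left(\frac{29}{4} \right)}}{147} + \frac{6 \log{\left(\frac{15}{2} \right)}}{49}

The denominator factors as \left(t + 3\right) \left(2 t - 1\right) \left(t^{2} + 5\right); partial fractions split f into directly integrable pieces: - \frac{2 \left(13 t - 25\right)}{147 \left(t^{2} + 5\right)} + \frac{16}{147 \left(2 t - 1\right)} + \frac{6}{49 \left(t + 3\right)}.
F(t) = \frac{8 \log{\left(t - \frac{1}{2} \right)} + 18 \log{\left(t + 3 \right)} - 13 \log{\left(t^{2} + 5 \right)} + 10 \sqrt{5} \operatorname{atan}{\left(\frac{\sqrt{5} t}{5} \right)}}{147} is an antiderivative of f.
Check: d/dt[\frac{8 \log{\left(t - \frac{1}{2} \right)} + 18 \log{\left(t + 3 \right)} - 13 \log{\left(t^{2} + 5 \right)} + 10 \sqrt{5} \operatorname{atan}{\left(\frac{\sqrt{5} t}{5} \right)}}{147}] = \frac{4 t}{2 t^{4} + 5 t^{3} + 7 t^{2} + 25 t - 15} = f(t).
F(9/2) = - \frac{13 \log{\left(\frac{101}{4} \right)}}{147} + \frac{8 \log{\left(4 \right)}}{147} + \frac{10 \sqrt{5} \operatorname{atan}{\left(\frac{9 \sqrt{5}}{10} \right)}}{147} + \frac{6 \log{\left(\frac{15}{2} \right)}}{49}; F(3/2) = - \frac{13 \log{\left(\frac{29}{4} \right)}}{147} + \frac{10 \sqrt{5} \operatorname{atan}{\left(\frac{3 \sqrt{5}}{10} \right)}}{147} + \frac{6 \log{\left(\frac{9}{2} \right)}}{49}.
Integral = F(9/2) - F(3/2) = - \frac{13 \log{\left(\frac{101}{4} \right)}}{147} - \frac{6 \log{\left(\frac{9}{2} \right)}}{49} - \frac{10 \sqrt{5} \operatorname{atan}{\left(\frac{3 \sqrt{5}}{10} \right)}}{147} + \frac{8 \log{\left(4 \right)}}{147} + \frac{10 \sqrt{5} \operatorname{atan}{\left(\frac{9 \sqrt{5}}{10} \right)}}{147} + \frac{13 \log{\left(\frac{29}{4} \right)}}{147} + \frac{6 \log{\left(\frac{15}{2} \right)}}{49}.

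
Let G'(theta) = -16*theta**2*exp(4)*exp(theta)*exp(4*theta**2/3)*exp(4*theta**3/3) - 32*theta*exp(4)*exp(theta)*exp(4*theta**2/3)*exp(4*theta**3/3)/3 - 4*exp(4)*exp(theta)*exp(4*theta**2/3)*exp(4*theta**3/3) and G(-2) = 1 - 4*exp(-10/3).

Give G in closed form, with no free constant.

G(theta) = -4*exp(4)*exp(theta)*exp(4*theta**2/3)*exp(4*theta**3/3) + 1

The substitution u = 4*theta**3/3 + 4*theta**2/3 + theta + 4 works: G'(theta) is exactly (dG/du)*(du/dtheta) for that inner function.
A general antiderivative is -4*exp(4*theta**3/3 + 4*theta**2/3 + theta + 4) + C.
The condition gives C = 1 - 4*exp(-10/3) - (-4*exp(-10/3)) = 1.
So G(theta) = -4*exp(4)*exp(theta)*exp(4*theta**2/3)*exp(4*theta**3/3) + 1.
Check: d/dtheta[-4*exp(4)*exp(theta)*exp(4*theta**2/3)*exp(4*theta**3/3) + 1] = -16*theta**2*exp(4)*exp(theta)*exp(4*theta**2/3)*exp(4*theta**3/3) - 32*theta*exp(4)*exp(theta)*exp(4*theta**2/3)*exp(4*theta**3/3)/3 - 4*exp(4)*exp(theta)*exp(4*theta**2/3)*exp(4*theta**3/3) = G'(theta).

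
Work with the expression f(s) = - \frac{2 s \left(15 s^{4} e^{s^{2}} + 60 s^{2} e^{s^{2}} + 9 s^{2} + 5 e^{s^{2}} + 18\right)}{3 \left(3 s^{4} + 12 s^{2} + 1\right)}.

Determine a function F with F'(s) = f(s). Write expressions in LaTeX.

Check any antiderivative F(s) by computing F'(s) and comparing it with f(s).
Check: d/ds[\frac{- 10 e^{s^{2}} - 3 \log{\left(s^{4} + 4 s^{2} + \frac{1}{3} \right)}}{6}] = \frac{- 30 s^{5} e^{s^{2}} - 120 s^{3} e^{s^{2}} - 18 s^{3} - 10 s e^{s^{2}} - 36 s}{9 s^{4} + 36 s^{2} + 3}, which equals f(s).

An antiderivative is F(s) = \frac{- 10 e^{s^{2}} - 3 \log{\left(s^{4} + 4 s^{2} + \frac{1}{3} \right)}}{6}.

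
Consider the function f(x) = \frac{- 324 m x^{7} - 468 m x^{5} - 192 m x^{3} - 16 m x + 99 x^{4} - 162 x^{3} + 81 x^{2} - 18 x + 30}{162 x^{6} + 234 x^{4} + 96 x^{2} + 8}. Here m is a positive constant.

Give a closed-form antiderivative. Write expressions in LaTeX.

An antiderivative is F(x) = - m x^{2} - \frac{x}{6 x^{2} + 4} + \frac{4 \operatorname{atan}{\left(3 x \right)}}{3} + \frac{1}{2 x^{2} + \frac{4}{3}}.

Check any antiderivative F(x) by computing F'(x) and comparing it with f(x).
Check: d/dx[- m x^{2} - \frac{x}{6 x^{2} + 4} + \frac{4 \operatorname{atan}{\left(3 x \right)}}{3} + \frac{1}{2 x^{2} + \frac{4}{3}}] = \frac{- 324 m x^{7} - 468 m x^{5} - 192 m x^{3} - 16 m x + 99 x^{4} - 162 x^{3} + 81 x^{2} - 18 x + 30}{162 x^{6} + 234 x^{4} + 96 x^{2} + 8} = f(x).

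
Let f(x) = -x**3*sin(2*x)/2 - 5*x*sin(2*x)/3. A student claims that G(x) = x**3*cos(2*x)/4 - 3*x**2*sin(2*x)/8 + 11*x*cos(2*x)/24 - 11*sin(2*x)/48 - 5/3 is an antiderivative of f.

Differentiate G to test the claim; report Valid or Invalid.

Valid - differentiating G returns exactly f.

d/dx[G] = -x**3*sin(2*x)/2 - 5*x*sin(2*x)/3
This equals f(x) exactly, so the claim holds.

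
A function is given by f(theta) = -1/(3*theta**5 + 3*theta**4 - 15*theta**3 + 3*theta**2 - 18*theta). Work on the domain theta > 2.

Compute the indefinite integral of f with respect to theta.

F(theta) = log(theta)/18 - log(theta - 2)/150 - log(theta + 3)/450 - 7*log(theta**2 + 1)/300 + atan(theta)/150 + C

The denominator factors as 3*theta*(theta - 2)*(theta + 3)*(theta**2 + 1); partial fractions split f into directly integrable pieces: -(7*theta - 1)/(150*(theta**2 + 1)) - 1/(450*(theta + 3)) - 1/(150*(theta - 2)) + 1/(18*theta).
Check: d/dtheta[log(theta)/18 - log(theta - 2)/150 - log(theta + 3)/450 - 7*log(theta**2 + 1)/300 + atan(theta)/150] = -1/(3*theta**5 + 3*theta**4 - 15*theta**3 + 3*theta**2 - 18*theta) = f(theta).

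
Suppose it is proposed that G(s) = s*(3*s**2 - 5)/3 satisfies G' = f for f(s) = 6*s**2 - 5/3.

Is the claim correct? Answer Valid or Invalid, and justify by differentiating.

d/ds[G] = 3*s**2 - 5/3
d/ds[G] - f(s) = -3*s**2 != 0.

Invalid: d/ds[G] - f = -3*s**2, which is not 0.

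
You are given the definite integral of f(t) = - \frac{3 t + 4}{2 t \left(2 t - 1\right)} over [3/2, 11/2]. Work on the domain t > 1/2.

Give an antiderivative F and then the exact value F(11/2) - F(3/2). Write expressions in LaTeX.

Antiderivative: F(t) = 2 \log{\left(t \right)} - \frac{11 \log{\left(t - \frac{1}{2} \right)}}{4}; value = - \frac{11 \log{\left(5 \right)}}{4} - 2 \log{\left(\frac{3}{2} \right)} + 2 \log{\left(\frac{11}{2} \right)}

Factor the denominator (2 t \left(2 t - 1\right)) and decompose: f = - \frac{11}{2 \left(2 t - 1\right)} + \frac{2}{t}; each piece integrates to a log, atan, or power term.
F(t) = 2 \log{\left(t \right)} - \frac{11 \log{\left(t - \frac{1}{2} \right)}}{4} is an antiderivative of f.
Check: d/dt[2 \log{\left(t \right)} - \frac{11 \log{\left(t - \frac{1}{2} \right)}}{4}] = \frac{- 3 t - 4}{4 t^{2} - 2 t}, which equals f(t).
F(11/2) = - \frac{11 \log{\left(5 \right)}}{4} + 2 \log{\left(\frac{11}{2} \right)}; F(3/2) = 2 \log{\left(\frac{3}{2} \right)}.
Integral = F(11/2) - F(3/2) = - \frac{11 \log{\left(5 \right)}}{4} - 2 \log{\left(\frac{3}{2} \right)} + 2 \log{\left(\frac{11}{2} \right)}.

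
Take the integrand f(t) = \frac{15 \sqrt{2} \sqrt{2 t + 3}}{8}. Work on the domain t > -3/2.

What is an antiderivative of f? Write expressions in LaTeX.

An antiderivative is F(t) = \frac{5 \sqrt{2} \left(2 t + 3\right)^{\frac{3}{2}}}{8}.

Since d/dt undoes antidifferentiation here, F'(t) = f(t) is required of F(t).
Check: d/dt[\frac{5 \sqrt{2} \left(2 t + 3\right)^{\frac{3}{2}}}{8}] = \frac{15 \sqrt{2} \sqrt{2 t + 3}}{8} = f(t).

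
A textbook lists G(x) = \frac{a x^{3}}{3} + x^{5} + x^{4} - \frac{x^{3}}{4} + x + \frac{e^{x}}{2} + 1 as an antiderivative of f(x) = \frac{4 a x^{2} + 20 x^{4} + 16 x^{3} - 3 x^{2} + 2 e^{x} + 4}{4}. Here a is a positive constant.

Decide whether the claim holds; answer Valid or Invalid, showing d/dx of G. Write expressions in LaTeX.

d/dx[G] = a x^{2} + 5 x^{4} + 4 x^{3} - \frac{3 x^{2}}{4} + \frac{e^{x}}{2} + 1
This equals f(x) exactly, so the claim holds.

Valid - differentiating G returns exactly f.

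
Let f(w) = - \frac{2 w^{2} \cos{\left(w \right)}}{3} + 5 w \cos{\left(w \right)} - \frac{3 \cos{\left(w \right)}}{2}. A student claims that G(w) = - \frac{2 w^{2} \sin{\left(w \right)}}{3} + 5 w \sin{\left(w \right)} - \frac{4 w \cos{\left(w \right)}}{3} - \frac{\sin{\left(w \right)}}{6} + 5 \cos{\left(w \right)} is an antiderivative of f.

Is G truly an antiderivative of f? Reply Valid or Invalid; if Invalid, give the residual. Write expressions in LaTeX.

Valid - the claim checks out under differentiation.

d/dw[G] = - \frac{2 w^{2} \cos{\left(w \right)}}{3} + 5 w \cos{\left(w \right)} - \frac{3 \cos{\left(w \right)}}{2}
This equals f(w) exactly, so the claim holds.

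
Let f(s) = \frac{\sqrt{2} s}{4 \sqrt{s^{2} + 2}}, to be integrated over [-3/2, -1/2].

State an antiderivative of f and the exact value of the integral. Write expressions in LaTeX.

Antiderivative: F(s) = \frac{\sqrt{2} \sqrt{s^{2} + 2}}{4}; value = - \frac{\sqrt{34}}{8} + \frac{3 \sqrt{2}}{8}

f matches the chain-rule pattern g'(h)*h' with inner function h(s) = 2 s^{2} + 4; substituting u = h(s) collapses the integral.
F(s) = \frac{\sqrt{2} \sqrt{s^{2} + 2}}{4} is an antiderivative of f.
Check: d/ds[\frac{\sqrt{2} \sqrt{s^{2} + 2}}{4}] = \frac{\sqrt{2} s}{4 \sqrt{s^{2} + 2}} = f(s).
F(-1/2) = \frac{3 \sqrt{2}}{8}; F(-3/2) = \frac{\sqrt{34}}{8}.
Integral = F(-1/2) - F(-3/2) = - \frac{\sqrt{34}}{8} + \frac{3 \sqrt{2}}{8}.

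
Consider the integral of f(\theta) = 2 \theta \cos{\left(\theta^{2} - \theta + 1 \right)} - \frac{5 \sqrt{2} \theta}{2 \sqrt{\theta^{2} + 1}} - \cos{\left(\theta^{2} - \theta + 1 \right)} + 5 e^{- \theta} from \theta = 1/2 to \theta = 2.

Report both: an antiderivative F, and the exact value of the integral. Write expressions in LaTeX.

Antiderivative: F(\theta) = - \frac{5 \sqrt{2 \theta^{2} + 2}}{2} + \sin{\left(\theta^{2} - \theta + 1 \right)} - 5 e^{- \theta}; value = - \frac{5 \sqrt{10}}{4} - \sin{\left(\frac{3}{4} \right)} - \frac{5}{e^{2}} + \sin{\left(3 \right)} + \frac{5}{e^{\frac{1}{2}}}

The integrand splits into summands that can be handled one at a time.
F(\theta) = - \frac{5 \sqrt{2 \theta^{2} + 2}}{2} + \sin{\left(\theta^{2} - \theta + 1 \right)} - 5 e^{- \theta} is an antiderivative of f.
Check: d/d\theta[- \frac{5 \sqrt{2 \theta^{2} + 2}}{2} + \sin{\left(\theta^{2} - \theta + 1 \right)} - 5 e^{- \theta}] = \frac{\left(4 \theta \sqrt{\theta^{2} + 1} e^{\theta} \cos{\left(\theta^{2} - \theta + 1 \right)} - 5 \sqrt{2} \theta e^{\theta} - 2 \sqrt{\theta^{2} + 1} e^{\theta} \cos{\left(\theta^{2} - \theta + 1 \right)} + 10 \sqrt{\theta^{2} + 1}\right) e^{- \theta}}{2 \sqrt{\theta^{2} + 1}}, which equals f(\theta).
F(2) = - \frac{5 \sqrt{10}}{2} - \frac{5}{e^{2}} + \sin{\left(3 \right)}; F(1/2) = - \frac{5 \sqrt{10}}{4} - \frac{5}{e^{\frac{1}{2}}} + \sin{\left(\frac{3}{4} \right)}.
Integral = F(2) - F(1/2) = - \frac{5 \sqrt{10}}{4} - \sin{\left(\frac{3}{4} \right)} - \frac{5}{e^{2}} + \sin{\left(3 \right)} + \frac{5}{e^{\frac{1}{2}}}.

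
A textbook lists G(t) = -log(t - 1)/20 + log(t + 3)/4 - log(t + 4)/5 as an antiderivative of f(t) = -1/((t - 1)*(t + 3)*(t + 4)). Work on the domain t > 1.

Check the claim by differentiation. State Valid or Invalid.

d/dt[G] = -1/(t**3 + 6*t**2 + 5*t - 12)
This equals f(t) exactly, so the claim holds.

Valid: G'(t) = f(t).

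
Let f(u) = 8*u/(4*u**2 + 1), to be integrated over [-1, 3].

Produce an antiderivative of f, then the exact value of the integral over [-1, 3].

The substitution w = 2*u**2 + 1/2 works: f is exactly (dF/dw)*(dw/du) for that inner function.
F(u) = log(2*u**2 + 1/2) is an antiderivative of f.
Check: d/du[log(2*u**2 + 1/2)] = 8*u/(4*u**2 + 1) = f(u).
F(3) = log(37/2); F(-1) = log(5/2).
Integral = F(3) - F(-1) = -log(5/2) + log(37/2).

Antiderivative: F(u) = log(2*u**2 + 1/2); value = -log(5/2) + log(37/2)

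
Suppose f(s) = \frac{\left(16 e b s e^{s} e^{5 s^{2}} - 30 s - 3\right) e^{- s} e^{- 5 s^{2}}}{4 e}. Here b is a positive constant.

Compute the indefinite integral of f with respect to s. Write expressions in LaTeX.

An antiderivative F(s) passes only if d/ds[F] lands on f(s) exactly.
Check: d/ds[\frac{8 b s^{2} + \frac{3 e^{- s} e^{- 5 s^{2}}}{e}}{4}] = \frac{\left(16 e b s e^{s} e^{5 s^{2}} - 30 s - 3\right) e^{- s} e^{- 5 s^{2}}}{4 e} = f(s).

F(s) = \frac{8 b s^{2} + \frac{3 e^{- s} e^{- 5 s^{2}}}{e}}{4} + C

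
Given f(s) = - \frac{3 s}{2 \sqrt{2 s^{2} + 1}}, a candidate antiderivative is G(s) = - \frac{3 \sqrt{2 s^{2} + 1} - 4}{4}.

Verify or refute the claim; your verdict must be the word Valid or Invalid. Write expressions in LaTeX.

Valid - differentiating G returns exactly f.

d/ds[G] = - \frac{3 s}{2 \sqrt{2 s^{2} + 1}}
This equals f(s) exactly, so the claim holds.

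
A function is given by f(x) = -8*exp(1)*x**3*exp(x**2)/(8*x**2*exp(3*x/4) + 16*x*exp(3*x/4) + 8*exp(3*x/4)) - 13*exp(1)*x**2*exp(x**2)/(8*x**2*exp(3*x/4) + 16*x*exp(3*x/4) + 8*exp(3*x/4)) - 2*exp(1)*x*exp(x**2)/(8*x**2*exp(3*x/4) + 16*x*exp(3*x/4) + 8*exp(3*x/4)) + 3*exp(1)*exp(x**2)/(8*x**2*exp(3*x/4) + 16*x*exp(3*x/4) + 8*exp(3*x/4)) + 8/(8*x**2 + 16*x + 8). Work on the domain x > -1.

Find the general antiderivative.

The integrand splits into summands that can be handled one at a time.
Check: d/dx[-(exp(1)*x*exp(-3*x/4)*exp(x**2) + 2 + exp(1)*exp(-3*x/4)*exp(x**2))/(2*(x + 1))] = (-8*exp(1)*x**3*exp(3*x/4)*exp(x**2) - 13*exp(1)*x**2*exp(3*x/4)*exp(x**2) - 2*exp(1)*x*exp(3*x/4)*exp(x**2) + 3*exp(1)*exp(3*x/4)*exp(x**2) + 8*exp(3*x/2))/(8*x**2*exp(3*x/2) + 16*x*exp(3*x/2) + 8*exp(3*x/2)), which equals f(x).

F(x) = -(exp(1)*x*exp(-3*x/4)*exp(x**2) + 2 + exp(1)*exp(-3*x/4)*exp(x**2))/(2*(x + 1)) + C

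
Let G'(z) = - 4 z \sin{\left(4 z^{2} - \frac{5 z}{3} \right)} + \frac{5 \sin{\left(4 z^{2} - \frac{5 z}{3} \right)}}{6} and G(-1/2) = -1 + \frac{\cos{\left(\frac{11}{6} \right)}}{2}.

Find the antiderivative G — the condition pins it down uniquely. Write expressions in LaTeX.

The substitution u = 4 z^{2} - \frac{5 z}{3} works: G'(z) is exactly (dG/du)*(du/dz) for that inner function.
A general antiderivative is \frac{\cos{\left(4 z^{2} - \frac{5 z}{3} \right)}}{2} + C.
The condition gives C = -1 + \frac{\cos{\left(\frac{11}{6} \right)}}{2} - (\frac{\cos{\left(\frac{11}{6} \right)}}{2}) = -1.
So G(z) = \frac{\cos{\left(4 z^{2} - \frac{5 z}{3} \right)}}{2} - 1.
Check: d/dz[\frac{\cos{\left(4 z^{2} - \frac{5 z}{3} \right)}}{2} - 1] = - 4 z \sin{\left(4 z^{2} - \frac{5 z}{3} \right)} + \frac{5 \sin{\left(4 z^{2} - \frac{5 z}{3} \right)}}{6} = G'(z).

G(z) = \frac{\cos{\left(4 z^{2} - \frac{5 z}{3} \right)}}{2} - 1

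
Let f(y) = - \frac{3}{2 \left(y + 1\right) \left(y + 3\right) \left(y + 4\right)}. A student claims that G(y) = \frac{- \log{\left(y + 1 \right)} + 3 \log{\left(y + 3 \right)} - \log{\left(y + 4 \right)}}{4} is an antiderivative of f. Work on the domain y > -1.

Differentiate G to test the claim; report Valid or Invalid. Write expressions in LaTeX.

d/dy[G] = \frac{y^{2} + 4 y - 3}{4 y^{3} + 32 y^{2} + 76 y + 48}
d/dy[G] - f(y) = \frac{1}{4 y + 16} != 0.

Invalid: d/dy[G] - f = \frac{1}{4 y + 16}, which is not 0.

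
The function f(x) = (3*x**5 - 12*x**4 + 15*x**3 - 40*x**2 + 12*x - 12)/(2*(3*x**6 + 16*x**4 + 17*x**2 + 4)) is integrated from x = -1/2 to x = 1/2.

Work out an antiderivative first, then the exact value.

Antiderivative: F(x) = log(4*x**2 + 4/3)/4 - atan(x/2)/3 - 4*atan(x)/3; value = -8*atan(1/2)/3 - 2*atan(1/4)/3

Differentiate the proposed F(x) back; it has to land on f(x) exactly.
F(x) = log(4*x**2 + 4/3)/4 - atan(x/2)/3 - 4*atan(x)/3 is an antiderivative of f.
Check: d/dx[log(4*x**2 + 4/3)/4 - atan(x/2)/3 - 4*atan(x)/3] = (3*x**5 - 12*x**4 + 15*x**3 - 40*x**2 + 12*x - 12)/(6*x**6 + 32*x**4 + 34*x**2 + 8), which equals f(x).
F(1/2) = -4*atan(1/2)/3 - atan(1/4)/3 + log(7/3)/4; F(-1/2) = atan(1/4)/3 + log(7/3)/4 + 4*atan(1/2)/3.
Integral = F(1/2) - F(-1/2) = -8*atan(1/2)/3 - 2*atan(1/4)/3.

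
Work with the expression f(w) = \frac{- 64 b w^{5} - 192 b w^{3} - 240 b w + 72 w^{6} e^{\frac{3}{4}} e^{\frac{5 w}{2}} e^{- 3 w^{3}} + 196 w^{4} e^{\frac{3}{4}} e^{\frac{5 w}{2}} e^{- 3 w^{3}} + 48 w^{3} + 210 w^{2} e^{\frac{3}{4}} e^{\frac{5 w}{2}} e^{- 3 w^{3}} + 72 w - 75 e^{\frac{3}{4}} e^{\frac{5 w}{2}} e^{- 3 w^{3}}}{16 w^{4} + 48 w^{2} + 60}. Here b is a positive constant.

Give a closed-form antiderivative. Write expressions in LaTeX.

An antiderivative is F(w) = - 2 b w^{2} - \frac{e^{\frac{3}{4}} e^{\frac{5 w}{2}} e^{- 3 w^{3}}}{2} + \frac{3 \log{\left(\frac{2 w^{4}}{3} + 2 w^{2} + \frac{5}{2} \right)}}{4}.

Check any antiderivative F(w) by computing F'(w) and comparing it with f(w).
Check: d/dw[- 2 b w^{2} - \frac{e^{\frac{3}{4}} e^{\frac{5 w}{2}} e^{- 3 w^{3}}}{2} + \frac{3 \log{\left(\frac{2 w^{4}}{3} + 2 w^{2} + \frac{5}{2} \right)}}{4}] = \frac{- 64 b w^{5} e^{3 w^{3}} - 192 b w^{3} e^{3 w^{3}} - 240 b w e^{3 w^{3}} + 72 w^{6} e^{\frac{3}{4}} e^{\frac{5 w}{2}} + 196 w^{4} e^{\frac{3}{4}} e^{\frac{5 w}{2}} + 48 w^{3} e^{3 w^{3}} + 210 w^{2} e^{\frac{3}{4}} e^{\frac{5 w}{2}} + 72 w e^{3 w^{3}} - 75 e^{\frac{3}{4}} e^{\frac{5 w}{2}}}{16 w^{4} e^{3 w^{3}} + 48 w^{2} e^{3 w^{3}} + 60 e^{3 w^{3}}}, which equals f(w).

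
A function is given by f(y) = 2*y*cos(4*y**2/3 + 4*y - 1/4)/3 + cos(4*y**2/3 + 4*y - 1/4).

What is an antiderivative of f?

The substitution u = 4*y**2/3 + 4*y - 1/4 works: f is exactly (dF/du)*(du/dy) for that inner function.
Check: d/dy[sin(4*y**2/3 + 4*y - 1/4)/4] = 2*y*cos(4*y**2/3 + 4*y - 1/4)/3 + cos(4*y**2/3 + 4*y - 1/4) = f(y).

An antiderivative is F(y) = sin(4*y**2/3 + 4*y - 1/4)/4.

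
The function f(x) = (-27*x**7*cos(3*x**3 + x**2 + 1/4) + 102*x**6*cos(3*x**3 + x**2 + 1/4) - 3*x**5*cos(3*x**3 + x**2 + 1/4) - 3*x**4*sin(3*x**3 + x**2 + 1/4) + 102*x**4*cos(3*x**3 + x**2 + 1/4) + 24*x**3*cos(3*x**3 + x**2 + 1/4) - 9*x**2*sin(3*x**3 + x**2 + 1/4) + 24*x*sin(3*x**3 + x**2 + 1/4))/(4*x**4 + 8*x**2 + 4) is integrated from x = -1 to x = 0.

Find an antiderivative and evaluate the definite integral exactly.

Check any antiderivative F(x) by computing F'(x) and comparing it with f(x).
F(x) = (-3*x**3*sin(3*x**3 + x**2 + 1/4) + 12*x**2*sin(3*x**3 + x**2 + 1/4))/(4*x**2 + 4) is an antiderivative of f.
Check: d/dx[(-3*x**3*sin(3*x**3 + x**2 + 1/4) + 12*x**2*sin(3*x**3 + x**2 + 1/4))/(4*x**2 + 4)] = (-27*x**7*cos(3*x**3 + x**2 + 1/4) + 102*x**6*cos(3*x**3 + x**2 + 1/4) - 3*x**5*cos(3*x**3 + x**2 + 1/4) - 3*x**4*sin(3*x**3 + x**2 + 1/4) + 102*x**4*cos(3*x**3 + x**2 + 1/4) + 24*x**3*cos(3*x**3 + x**2 + 1/4) - 9*x**2*sin(3*x**3 + x**2 + 1/4) + 24*x*sin(3*x**3 + x**2 + 1/4))/(4*x**4 + 8*x**2 + 4) = f(x).
F(0) = 0; F(-1) = -15*sin(7/4)/8.
Integral = F(0) - F(-1) = 15*sin(7/4)/8.

Antiderivative: F(x) = (-3*x**3*sin(3*x**3 + x**2 + 1/4) + 12*x**2*sin(3*x**3 + x**2 + 1/4))/(4*x**2 + 4); value = 15*sin(7/4)/8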